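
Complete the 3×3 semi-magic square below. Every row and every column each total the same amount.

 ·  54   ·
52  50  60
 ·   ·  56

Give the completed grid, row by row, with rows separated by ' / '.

Row 2 is already complete: 52 + 50 + 60 = 162, so that is the magic constant.
Using column 2: 54 + 50 + ? → (3,2) = 162 − 104 = 58.
The remaining cell in column 3 is (1,3) = 162 − 116 = 46.
From row 1, 162 − (54 + 46) gives (1,1) = 62.
Row 3 needs 162; the known cells sum to 114, so (3,1) = 48.

62 54 46 / 52 50 60 / 48 58 56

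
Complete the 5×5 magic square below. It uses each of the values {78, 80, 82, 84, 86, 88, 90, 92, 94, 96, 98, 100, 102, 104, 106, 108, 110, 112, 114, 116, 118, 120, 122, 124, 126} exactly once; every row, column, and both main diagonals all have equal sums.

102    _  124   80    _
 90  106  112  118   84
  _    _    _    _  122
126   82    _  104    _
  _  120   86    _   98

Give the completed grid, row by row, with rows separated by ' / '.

The 25 entries sum to 2550, so each line sums to 2550/5 = 510.
The remaining cell in main diagonal is (3,3) = 510 − 410 = 100.
Column 3 must total 510; the given cells sum to 422, so (4,3) = 88.
Row 4: 126 + 82 + 88 + 104 + ? = 510, so (4,5) = 110.
Column 5 must total 510; the given cells sum to 414, so (1,5) = 96.
Using anti-diagonal: 96 + 118 + 100 + 82 + ? → (5,1) = 510 − 396 = 114.
The remaining cell in row 1 is (1,2) = 510 − 402 = 108.
Row 5 must total 510; the given cells sum to 418, so (5,4) = 92.
Column 1: 102 + 90 + 126 + 114 + ? = 510, so (3,1) = 78.
From column 2, 510 − (108 + 106 + 82 + 120) gives (3,2) = 94.
Column 4 must total 510; the given cells sum to 394, so (3,4) = 116.

102 108 124 80 96 / 90 106 112 118 84 / 78 94 100 116 122 / 126 82 88 104 110 / 114 120 86 92 98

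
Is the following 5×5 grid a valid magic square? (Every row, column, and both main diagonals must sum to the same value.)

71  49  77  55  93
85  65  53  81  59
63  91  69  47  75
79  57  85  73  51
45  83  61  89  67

Row 1: 71 + 49 + 77 + 55 + 93 = 345.
Row 2: 85 + 65 + 53 + 81 + 59 = 343.
Row 3: 63 + 91 + 69 + 47 + 75 = 345.
Row 4: 79 + 57 + 85 + 73 + 51 = 345.
Row 5: 45 + 83 + 61 + 89 + 67 = 345.
Column 1: 71 + 85 + 63 + 79 + 45 = 343.
Column 2: 49 + 65 + 91 + 57 + 83 = 345.
Column 3: 77 + 53 + 69 + 85 + 61 = 345.
Column 4: 55 + 81 + 47 + 73 + 89 = 345.
Column 5: 93 + 59 + 75 + 51 + 67 = 345.
Main diagonal: 71 + 65 + 69 + 73 + 67 = 345.
Anti-diagonal: 93 + 81 + 69 + 57 + 45 = 345.

No — column 1 sums to 343 but row 3 sums to 345.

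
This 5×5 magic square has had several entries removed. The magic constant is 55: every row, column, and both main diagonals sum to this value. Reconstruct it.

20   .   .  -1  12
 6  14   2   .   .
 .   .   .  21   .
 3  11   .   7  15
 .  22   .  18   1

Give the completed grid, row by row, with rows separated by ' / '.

Row 4 needs 55; the known cells sum to 36, so (4,3) = 19.
Column 4 must total 55; the given cells sum to 45, so (2,4) = 10.
Using main diagonal: 20 + 14 + 7 + 1 + ? → (3,3) = 55 − 42 = 13.
Anti-diagonal must total 55; the given cells sum to 46, so (5,1) = 9.
The remaining cell in row 2 is (2,5) = 55 − 32 = 23.
The remaining cell in row 5 is (5,3) = 55 − 50 = 5.
From column 1, 55 − (20 + 6 + 3 + 9) gives (3,1) = 17.
From column 3, 55 − (2 + 13 + 19 + 5) gives (1,3) = 16.
From column 5, 55 − (12 + 23 + 15 + 1) gives (3,5) = 4.
The remaining cell in row 1 is (1,2) = 55 − 47 = 8.
Row 3: 17 + 13 + 21 + 4 + ? = 55, so (3,2) = 0.

20 8 16 -1 12 / 6 14 2 10 23 / 17 0 13 21 4 / 3 11 19 7 15 / 9 22 5 18 1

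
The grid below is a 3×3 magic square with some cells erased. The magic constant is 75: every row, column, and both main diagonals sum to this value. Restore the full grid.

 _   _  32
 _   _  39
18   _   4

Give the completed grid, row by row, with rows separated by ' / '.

46 -3 32 / 11 25 39 / 18 53 4

The remaining cell in row 3 is (3,2) = 75 − 22 = 53.
From anti-diagonal, 75 − (32 + 18) gives (2,2) = 25.
The remaining cell in row 2 is (2,1) = 75 − 64 = 11.
Using column 1: 11 + 18 + ? → (1,1) = 75 − 29 = 46.
Column 2 needs 75; the known cells sum to 78, so (1,2) = -3.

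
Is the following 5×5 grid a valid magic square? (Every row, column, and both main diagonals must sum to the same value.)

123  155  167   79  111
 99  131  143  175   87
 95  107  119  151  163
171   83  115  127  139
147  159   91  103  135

Yes

Row 1: 123 + 155 + 167 + 79 + 111 = 635.
Row 2: 99 + 131 + 143 + 175 + 87 = 635.
Row 3: 95 + 107 + 119 + 151 + 163 = 635.
Row 4: 171 + 83 + 115 + 127 + 139 = 635.
Row 5: 147 + 159 + 91 + 103 + 135 = 635.
Column 1: 123 + 99 + 95 + 171 + 147 = 635.
Column 2: 155 + 131 + 107 + 83 + 159 = 635.
Column 3: 167 + 143 + 119 + 115 + 91 = 635.
Column 4: 79 + 175 + 151 + 127 + 103 = 635.
Column 5: 111 + 87 + 163 + 139 + 135 = 635.
Main diagonal: 123 + 131 + 119 + 127 + 135 = 635.
Anti-diagonal: 111 + 175 + 119 + 83 + 147 = 635.
All lines sum to 635.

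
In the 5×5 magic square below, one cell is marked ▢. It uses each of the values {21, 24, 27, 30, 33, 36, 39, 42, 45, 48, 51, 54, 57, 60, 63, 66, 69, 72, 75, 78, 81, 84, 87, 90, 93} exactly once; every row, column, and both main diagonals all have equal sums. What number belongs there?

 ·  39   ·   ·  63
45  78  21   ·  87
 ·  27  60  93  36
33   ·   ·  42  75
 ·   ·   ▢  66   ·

The 25 entries sum to 1425, so each line sums to 1425/5 = 285.
Row 2 needs 285; the known cells sum to 231, so (2,4) = 54.
From row 3, 285 − (27 + 60 + 93 + 36) gives (3,1) = 69.
Column 4: 54 + 93 + 42 + 66 + ? = 285, so (1,4) = 30.
Column 5: 63 + 87 + 36 + 75 + ? = 285, so (5,5) = 24.
From main diagonal, 285 − (78 + 60 + 42 + 24) gives (1,1) = 81.
The remaining cell in row 1 is (1,3) = 285 − 213 = 72.
Using column 1: 81 + 45 + 69 + 33 + ? → (5,1) = 285 − 228 = 57.
The remaining cell in anti-diagonal is (4,2) = 285 − 234 = 51.
From row 4, 285 − (33 + 51 + 42 + 75) gives (4,3) = 84.
The remaining cell in column 2 is (5,2) = 285 − 195 = 90.
The remaining cell in column 3 is (5,3) = 285 − 237 = 48.

48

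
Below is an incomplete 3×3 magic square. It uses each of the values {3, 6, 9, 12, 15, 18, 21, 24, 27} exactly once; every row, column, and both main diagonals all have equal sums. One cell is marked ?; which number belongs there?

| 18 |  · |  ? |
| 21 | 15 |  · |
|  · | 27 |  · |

24

The 9 entries sum to 135, so each line sums to 135/3 = 45.
Using row 2: 21 + 15 + ? → (2,3) = 45 − 36 = 9.
Column 1 must total 45; the given cells sum to 39, so (3,1) = 6.
The remaining cell in column 2 is (1,2) = 45 − 42 = 3.
Main diagonal: 18 + 15 + ? = 45, so (3,3) = 12.
Anti-diagonal: 15 + 6 + ? = 45, so (1,3) = 24.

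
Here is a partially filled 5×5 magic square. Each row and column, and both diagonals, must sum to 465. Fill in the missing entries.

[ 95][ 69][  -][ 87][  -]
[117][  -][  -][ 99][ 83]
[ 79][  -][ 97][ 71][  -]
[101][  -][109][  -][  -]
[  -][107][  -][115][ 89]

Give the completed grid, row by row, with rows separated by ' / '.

95 69 103 87 111 / 117 91 75 99 83 / 79 113 97 71 105 / 101 85 109 93 77 / 73 107 81 115 89

Column 1 must total 465; the given cells sum to 392, so (5,1) = 73.
Using column 4: 87 + 99 + 71 + 115 + ? → (4,4) = 465 − 372 = 93.
Using main diagonal: 95 + 97 + 93 + 89 + ? → (2,2) = 465 − 374 = 91.
From row 2, 465 − (117 + 91 + 99 + 83) gives (2,3) = 75.
The remaining cell in row 5 is (5,3) = 465 − 384 = 81.
Column 3 must total 465; the given cells sum to 362, so (1,3) = 103.
Row 1 must total 465; the given cells sum to 354, so (1,5) = 111.
Anti-diagonal needs 465; the known cells sum to 380, so (4,2) = 85.
From row 4, 465 − (101 + 85 + 109 + 93) gives (4,5) = 77.
Column 2 needs 465; the known cells sum to 352, so (3,2) = 113.
The remaining cell in column 5 is (3,5) = 465 − 360 = 105.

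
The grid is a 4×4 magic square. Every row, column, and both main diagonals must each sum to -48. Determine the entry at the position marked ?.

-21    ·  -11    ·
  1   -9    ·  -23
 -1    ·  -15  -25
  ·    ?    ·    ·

-13

Row 2 needs -48; the known cells sum to -31, so (2,3) = -17.
From row 3, -48 − (-1 + (-15) + (-25)) gives (3,2) = -7.
Column 1: -21 + 1 + (-1) + ? = -48, so (4,1) = -27.
Column 3 must total -48; the given cells sum to -43, so (4,3) = -5.
Main diagonal needs -48; the known cells sum to -45, so (4,4) = -3.
The remaining cell in anti-diagonal is (1,4) = -48 − (-51) = 3.
The remaining cell in row 1 is (1,2) = -48 − (-29) = -19.
Row 4 needs -48; the known cells sum to -35, so (4,2) = -13.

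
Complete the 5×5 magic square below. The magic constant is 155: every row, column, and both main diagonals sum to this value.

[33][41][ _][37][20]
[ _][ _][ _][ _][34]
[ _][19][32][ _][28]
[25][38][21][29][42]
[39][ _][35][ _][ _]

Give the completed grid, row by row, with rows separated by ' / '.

Row 1: 33 + 41 + 37 + 20 + ? = 155, so (1,3) = 24.
Using column 3: 24 + 32 + 21 + 35 + ? → (2,3) = 155 − 112 = 43.
The remaining cell in column 5 is (5,5) = 155 − 124 = 31.
Main diagonal must total 155; the given cells sum to 125, so (2,2) = 30.
The remaining cell in anti-diagonal is (2,4) = 155 − 129 = 26.
Row 2 needs 155; the known cells sum to 133, so (2,1) = 22.
Column 1 needs 155; the known cells sum to 119, so (3,1) = 36.
From column 2, 155 − (41 + 30 + 19 + 38) gives (5,2) = 27.
From row 3, 155 − (36 + 19 + 32 + 28) gives (3,4) = 40.
Row 5 must total 155; the given cells sum to 132, so (5,4) = 23.

33 41 24 37 20 / 22 30 43 26 34 / 36 19 32 40 28 / 25 38 21 29 42 / 39 27 35 23 31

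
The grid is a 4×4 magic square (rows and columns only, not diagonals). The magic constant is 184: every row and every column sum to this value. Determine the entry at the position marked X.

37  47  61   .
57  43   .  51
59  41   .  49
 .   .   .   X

45

The remaining cell in row 1 is (1,4) = 184 − 145 = 39.
Row 2: 57 + 43 + 51 + ? = 184, so (2,3) = 33.
Row 3: 59 + 41 + 49 + ? = 184, so (3,3) = 35.
Column 1: 37 + 57 + 59 + ? = 184, so (4,1) = 31.
Column 2 needs 184; the known cells sum to 131, so (4,2) = 53.
The remaining cell in column 3 is (4,3) = 184 − 129 = 55.
Column 4 must total 184; the given cells sum to 139, so (4,4) = 45.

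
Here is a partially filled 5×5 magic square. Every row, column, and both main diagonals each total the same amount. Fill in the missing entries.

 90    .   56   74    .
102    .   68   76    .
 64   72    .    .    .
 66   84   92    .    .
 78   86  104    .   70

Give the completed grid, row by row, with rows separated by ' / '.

Column 1 is already complete: 90 + 102 + 64 + 66 + 78 = 400, so that is the magic constant.
Row 5 needs 400; the known cells sum to 338, so (5,4) = 62.
Column 3: 56 + 68 + 92 + 104 + ? = 400, so (3,3) = 80.
Anti-diagonal must total 400; the given cells sum to 318, so (1,5) = 82.
Row 1 needs 400; the known cells sum to 302, so (1,2) = 98.
Using column 2: 98 + 72 + 84 + 86 + ? → (2,2) = 400 − 340 = 60.
Main diagonal: 90 + 60 + 80 + 70 + ? = 400, so (4,4) = 100.
Row 2 needs 400; the known cells sum to 306, so (2,5) = 94.
Row 4 must total 400; the given cells sum to 342, so (4,5) = 58.
Column 4: 74 + 76 + 100 + 62 + ? = 400, so (3,4) = 88.
Column 5 needs 400; the known cells sum to 304, so (3,5) = 96.

90 98 56 74 82 / 102 60 68 76 94 / 64 72 80 88 96 / 66 84 92 100 58 / 78 86 104 62 70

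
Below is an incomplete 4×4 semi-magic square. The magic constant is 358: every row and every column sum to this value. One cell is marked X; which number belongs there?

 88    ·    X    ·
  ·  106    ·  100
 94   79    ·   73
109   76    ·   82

70

Row 3: 94 + 79 + 73 + ? = 358, so (3,3) = 112.
The remaining cell in row 4 is (4,3) = 358 − 267 = 91.
The remaining cell in column 1 is (2,1) = 358 − 291 = 67.
Using column 2: 106 + 79 + 76 + ? → (1,2) = 358 − 261 = 97.
Column 4: 100 + 73 + 82 + ? = 358, so (1,4) = 103.
Row 1: 88 + 97 + 103 + ? = 358, so (1,3) = 70.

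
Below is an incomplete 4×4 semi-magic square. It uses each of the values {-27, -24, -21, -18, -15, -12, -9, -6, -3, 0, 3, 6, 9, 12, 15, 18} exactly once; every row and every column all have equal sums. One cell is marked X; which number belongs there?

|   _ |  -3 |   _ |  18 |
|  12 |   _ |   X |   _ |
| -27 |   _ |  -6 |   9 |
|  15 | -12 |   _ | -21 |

The 16 entries sum to -72, so each line sums to -72/4 = -18.
Row 3 must total -18; the given cells sum to -24, so (3,2) = 6.
Using row 4: 15 + (-12) + (-21) + ? → (4,3) = -18 − (-18) = 0.
From column 1, -18 − (12 + (-27) + 15) gives (1,1) = -18.
Column 2 needs -18; the known cells sum to -9, so (2,2) = -9.
From column 4, -18 − (18 + 9 + (-21)) gives (2,4) = -24.
The remaining cell in row 1 is (1,3) = -18 − (-3) = -15.
Row 2: 12 + (-9) + (-24) + ? = -18, so (2,3) = 3.

3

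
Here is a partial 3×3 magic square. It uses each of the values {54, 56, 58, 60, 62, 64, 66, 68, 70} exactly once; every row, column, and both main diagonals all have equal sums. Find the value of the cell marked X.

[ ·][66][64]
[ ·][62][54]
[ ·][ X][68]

58

The 9 entries sum to 558, so each line sums to 558/3 = 186.
Row 1 must total 186; the given cells sum to 130, so (1,1) = 56.
The remaining cell in row 2 is (2,1) = 186 − 116 = 70.
Column 1 must total 186; the given cells sum to 126, so (3,1) = 60.
The remaining cell in column 2 is (3,2) = 186 − 128 = 58.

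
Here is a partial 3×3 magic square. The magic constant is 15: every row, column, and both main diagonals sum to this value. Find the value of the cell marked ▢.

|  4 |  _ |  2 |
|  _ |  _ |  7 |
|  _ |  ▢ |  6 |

Row 1: 4 + 2 + ? = 15, so (1,2) = 9.
Main diagonal: 4 + 6 + ? = 15, so (2,2) = 5.
The remaining cell in anti-diagonal is (3,1) = 15 − 7 = 8.
From row 2, 15 − (5 + 7) gives (2,1) = 3.
Row 3 must total 15; the given cells sum to 14, so (3,2) = 1.

1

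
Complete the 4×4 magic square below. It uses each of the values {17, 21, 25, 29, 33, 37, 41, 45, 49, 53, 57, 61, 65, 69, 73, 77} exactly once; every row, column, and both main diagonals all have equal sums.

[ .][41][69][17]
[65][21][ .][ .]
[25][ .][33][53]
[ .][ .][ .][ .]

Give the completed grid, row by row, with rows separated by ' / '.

61 41 69 17 / 65 21 57 45 / 25 77 33 53 / 37 49 29 73

The 16 entries sum to 752, so each line sums to 752/4 = 188.
The remaining cell in row 1 is (1,1) = 188 − 127 = 61.
The remaining cell in row 3 is (3,2) = 188 − 111 = 77.
Column 1 needs 188; the known cells sum to 151, so (4,1) = 37.
From column 2, 188 − (41 + 21 + 77) gives (4,2) = 49.
Main diagonal: 61 + 21 + 33 + ? = 188, so (4,4) = 73.
Anti-diagonal must total 188; the given cells sum to 131, so (2,3) = 57.
Row 2: 65 + 21 + 57 + ? = 188, so (2,4) = 45.
The remaining cell in row 4 is (4,3) = 188 − 159 = 29.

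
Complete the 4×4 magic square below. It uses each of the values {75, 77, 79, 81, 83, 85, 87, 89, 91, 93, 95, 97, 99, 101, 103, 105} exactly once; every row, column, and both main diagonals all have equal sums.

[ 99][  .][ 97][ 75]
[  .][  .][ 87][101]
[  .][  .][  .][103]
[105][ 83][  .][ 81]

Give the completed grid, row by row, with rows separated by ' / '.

99 89 97 75 / 77 95 87 101 / 79 93 85 103 / 105 83 91 81

The 16 entries sum to 1440, so each line sums to 1440/4 = 360.
Row 1 must total 360; the given cells sum to 271, so (1,2) = 89.
Row 4 needs 360; the known cells sum to 269, so (4,3) = 91.
Column 3 needs 360; the known cells sum to 275, so (3,3) = 85.
The remaining cell in main diagonal is (2,2) = 360 − 265 = 95.
Anti-diagonal: 75 + 87 + 105 + ? = 360, so (3,2) = 93.
Using row 2: 95 + 87 + 101 + ? → (2,1) = 360 − 283 = 77.
Using row 3: 93 + 85 + 103 + ? → (3,1) = 360 − 281 = 79.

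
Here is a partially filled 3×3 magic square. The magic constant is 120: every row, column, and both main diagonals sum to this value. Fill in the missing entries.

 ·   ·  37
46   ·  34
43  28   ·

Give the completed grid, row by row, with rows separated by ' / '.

Row 2: 46 + 34 + ? = 120, so (2,2) = 40.
Row 3 needs 120; the known cells sum to 71, so (3,3) = 49.
Using column 1: 46 + 43 + ? → (1,1) = 120 − 89 = 31.
The remaining cell in column 2 is (1,2) = 120 − 68 = 52.

31 52 37 / 46 40 34 / 43 28 49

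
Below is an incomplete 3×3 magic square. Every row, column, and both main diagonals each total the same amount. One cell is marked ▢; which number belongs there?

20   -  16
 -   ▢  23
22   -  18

19

Column 3 is complete and sums to 57; that is the magic constant.
Row 1 needs 57; the known cells sum to 36, so (1,2) = 21.
The remaining cell in row 3 is (3,2) = 57 − 40 = 17.
Column 1 must total 57; the given cells sum to 42, so (2,1) = 15.
Column 2 needs 57; the known cells sum to 38, so (2,2) = 19.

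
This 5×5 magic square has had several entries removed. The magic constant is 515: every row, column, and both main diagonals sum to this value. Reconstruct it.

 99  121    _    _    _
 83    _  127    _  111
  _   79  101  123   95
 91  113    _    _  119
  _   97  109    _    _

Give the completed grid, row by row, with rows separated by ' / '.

Row 3 needs 515; the known cells sum to 398, so (3,1) = 117.
Column 1: 99 + 83 + 117 + 91 + ? = 515, so (5,1) = 125.
Column 2 needs 515; the known cells sum to 410, so (2,2) = 105.
Row 2: 83 + 105 + 127 + 111 + ? = 515, so (2,4) = 89.
Anti-diagonal needs 515; the known cells sum to 428, so (1,5) = 87.
Column 5 needs 515; the known cells sum to 412, so (5,5) = 103.
From main diagonal, 515 − (99 + 105 + 101 + 103) gives (4,4) = 107.
The remaining cell in row 4 is (4,3) = 515 − 430 = 85.
Row 5: 125 + 97 + 109 + 103 + ? = 515, so (5,4) = 81.
From column 3, 515 − (127 + 101 + 85 + 109) gives (1,3) = 93.
Column 4 needs 515; the known cells sum to 400, so (1,4) = 115.

99 121 93 115 87 / 83 105 127 89 111 / 117 79 101 123 95 / 91 113 85 107 119 / 125 97 109 81 103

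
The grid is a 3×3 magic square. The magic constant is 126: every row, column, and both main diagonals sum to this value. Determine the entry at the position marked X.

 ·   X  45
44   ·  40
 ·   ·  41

38

Using row 2: 44 + 40 + ? → (2,2) = 126 − 84 = 42.
Using main diagonal: 42 + 41 + ? → (1,1) = 126 − 83 = 43.
Anti-diagonal needs 126; the known cells sum to 87, so (3,1) = 39.
Row 1: 43 + 45 + ? = 126, so (1,2) = 38.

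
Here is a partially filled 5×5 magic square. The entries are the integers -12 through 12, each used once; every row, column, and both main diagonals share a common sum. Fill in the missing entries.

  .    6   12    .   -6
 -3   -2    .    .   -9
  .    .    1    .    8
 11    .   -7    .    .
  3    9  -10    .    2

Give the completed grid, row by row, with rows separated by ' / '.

0 6 12 -12 -6 / -3 -2 4 10 -9 / -11 -5 1 7 8 / 11 -8 -7 -1 5 / 3 9 -10 -4 2

The entries are -12 through 12, which sum to 0, so each line sums to 0/5 = 0.
The remaining cell in row 5 is (5,4) = 0 − 4 = -4.
Column 3 needs 0; the known cells sum to -4, so (2,3) = 4.
Using column 5: -6 + (-9) + 8 + 2 + ? → (4,5) = 0 − (-5) = 5.
The remaining cell in row 2 is (2,4) = 0 − (-10) = 10.
Anti-diagonal: -6 + 10 + 1 + 3 + ? = 0, so (4,2) = -8.
From row 4, 0 − (11 + (-8) + (-7) + 5) gives (4,4) = -1.
Using column 2: 6 + (-2) + (-8) + 9 + ? → (3,2) = 0 − 5 = -5.
From main diagonal, 0 − (-2 + 1 + (-1) + 2) gives (1,1) = 0.
The remaining cell in row 1 is (1,4) = 0 − 12 = -12.
From column 1, 0 − (0 + (-3) + 11 + 3) gives (3,1) = -11.
From column 4, 0 − (-12 + 10 + (-1) + (-4)) gives (3,4) = 7.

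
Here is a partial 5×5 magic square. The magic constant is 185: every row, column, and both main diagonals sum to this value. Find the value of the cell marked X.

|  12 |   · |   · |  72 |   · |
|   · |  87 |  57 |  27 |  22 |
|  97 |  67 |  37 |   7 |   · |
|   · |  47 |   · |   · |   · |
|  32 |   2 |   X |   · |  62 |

Row 2 must total 185; the given cells sum to 193, so (2,1) = -8.
The remaining cell in row 3 is (3,5) = 185 − 208 = -23.
The remaining cell in column 1 is (4,1) = 185 − 133 = 52.
From column 2, 185 − (87 + 67 + 47 + 2) gives (1,2) = -18.
From main diagonal, 185 − (12 + 87 + 37 + 62) gives (4,4) = -13.
Anti-diagonal needs 185; the known cells sum to 143, so (1,5) = 42.
Row 1 must total 185; the given cells sum to 108, so (1,3) = 77.
Column 4 needs 185; the known cells sum to 93, so (5,4) = 92.
From column 5, 185 − (42 + 22 + (-23) + 62) gives (4,5) = 82.
The remaining cell in row 4 is (4,3) = 185 − 168 = 17.
Using row 5: 32 + 2 + 92 + 62 + ? → (5,3) = 185 − 188 = -3.

-3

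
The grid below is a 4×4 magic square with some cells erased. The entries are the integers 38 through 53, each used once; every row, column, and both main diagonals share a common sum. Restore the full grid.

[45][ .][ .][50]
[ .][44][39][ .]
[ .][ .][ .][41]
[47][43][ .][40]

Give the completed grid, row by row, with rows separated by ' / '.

The entries are 38 through 53, which sum to 728, so each line sums to 728/4 = 182.
Row 4: 47 + 43 + 40 + ? = 182, so (4,3) = 52.
Column 4 needs 182; the known cells sum to 131, so (2,4) = 51.
Using main diagonal: 45 + 44 + 40 + ? → (3,3) = 182 − 129 = 53.
Using anti-diagonal: 50 + 39 + 47 + ? → (3,2) = 182 − 136 = 46.
Row 2 must total 182; the given cells sum to 134, so (2,1) = 48.
The remaining cell in row 3 is (3,1) = 182 − 140 = 42.
Using column 2: 44 + 46 + 43 + ? → (1,2) = 182 − 133 = 49.
The remaining cell in column 3 is (1,3) = 182 − 144 = 38.

45 49 38 50 / 48 44 39 51 / 42 46 53 41 / 47 43 52 40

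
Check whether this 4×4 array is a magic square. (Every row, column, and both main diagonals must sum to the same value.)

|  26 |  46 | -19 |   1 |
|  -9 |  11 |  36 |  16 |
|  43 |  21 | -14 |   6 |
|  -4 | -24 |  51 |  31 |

No — column 3 sums to 54 but column 1 sums to 56.

Row 1: 26 + 46 + (-19) + 1 = 54.
Row 2: -9 + 11 + 36 + 16 = 54.
Row 3: 43 + 21 + (-14) + 6 = 56.
Row 4: -4 + (-24) + 51 + 31 = 54.
Column 1: 26 + (-9) + 43 + (-4) = 56.
Column 2: 46 + 11 + 21 + (-24) = 54.
Column 3: -19 + 36 + (-14) + 51 = 54.
Column 4: 1 + 16 + 6 + 31 = 54.
Main diagonal: 26 + 11 + (-14) + 31 = 54.
Anti-diagonal: 1 + 36 + 21 + (-4) = 54.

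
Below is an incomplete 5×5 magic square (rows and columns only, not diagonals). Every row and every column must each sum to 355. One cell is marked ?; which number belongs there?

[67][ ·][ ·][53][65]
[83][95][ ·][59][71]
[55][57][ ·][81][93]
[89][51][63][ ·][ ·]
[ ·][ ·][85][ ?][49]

From row 2, 355 − (83 + 95 + 59 + 71) gives (2,3) = 47.
Row 3 needs 355; the known cells sum to 286, so (3,3) = 69.
Column 1: 67 + 83 + 55 + 89 + ? = 355, so (5,1) = 61.
From column 3, 355 − (47 + 69 + 63 + 85) gives (1,3) = 91.
Column 5 needs 355; the known cells sum to 278, so (4,5) = 77.
Row 1 must total 355; the given cells sum to 276, so (1,2) = 79.
Using row 4: 89 + 51 + 63 + 77 + ? → (4,4) = 355 − 280 = 75.
Column 2 needs 355; the known cells sum to 282, so (5,2) = 73.
Using column 4: 53 + 59 + 81 + 75 + ? → (5,4) = 355 − 268 = 87.

87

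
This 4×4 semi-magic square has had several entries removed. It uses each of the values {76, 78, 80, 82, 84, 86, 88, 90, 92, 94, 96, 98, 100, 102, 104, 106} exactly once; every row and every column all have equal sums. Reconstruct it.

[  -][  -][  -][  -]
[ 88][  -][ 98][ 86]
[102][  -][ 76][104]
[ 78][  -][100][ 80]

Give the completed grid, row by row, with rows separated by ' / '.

The 16 entries sum to 1456, so each line sums to 1456/4 = 364.
Row 2 must total 364; the given cells sum to 272, so (2,2) = 92.
Row 3: 102 + 76 + 104 + ? = 364, so (3,2) = 82.
Row 4 needs 364; the known cells sum to 258, so (4,2) = 106.
Column 1 needs 364; the known cells sum to 268, so (1,1) = 96.
Using column 2: 92 + 82 + 106 + ? → (1,2) = 364 − 280 = 84.
The remaining cell in column 3 is (1,3) = 364 − 274 = 90.
From column 4, 364 − (86 + 104 + 80) gives (1,4) = 94.

96 84 90 94 / 88 92 98 86 / 102 82 76 104 / 78 106 100 80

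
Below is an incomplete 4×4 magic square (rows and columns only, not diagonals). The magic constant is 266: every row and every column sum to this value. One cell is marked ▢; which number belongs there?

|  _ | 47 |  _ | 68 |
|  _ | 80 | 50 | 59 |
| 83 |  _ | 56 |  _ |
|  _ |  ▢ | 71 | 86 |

65

Row 2 must total 266; the given cells sum to 189, so (2,1) = 77.
Column 3 needs 266; the known cells sum to 177, so (1,3) = 89.
Column 4: 68 + 59 + 86 + ? = 266, so (3,4) = 53.
From row 1, 266 − (47 + 89 + 68) gives (1,1) = 62.
The remaining cell in row 3 is (3,2) = 266 − 192 = 74.
Using column 1: 62 + 77 + 83 + ? → (4,1) = 266 − 222 = 44.
From column 2, 266 − (47 + 80 + 74) gives (4,2) = 65.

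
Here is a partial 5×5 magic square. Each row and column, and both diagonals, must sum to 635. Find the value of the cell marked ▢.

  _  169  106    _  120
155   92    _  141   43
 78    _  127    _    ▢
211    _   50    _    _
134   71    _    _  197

176

Row 2 needs 635; the known cells sum to 431, so (2,3) = 204.
Using column 1: 155 + 78 + 211 + 134 + ? → (1,1) = 635 − 578 = 57.
From column 3, 635 − (106 + 204 + 127 + 50) gives (5,3) = 148.
Main diagonal: 57 + 92 + 127 + 197 + ? = 635, so (4,4) = 162.
The remaining cell in anti-diagonal is (4,2) = 635 − 522 = 113.
The remaining cell in row 1 is (1,4) = 635 − 452 = 183.
Row 4 needs 635; the known cells sum to 536, so (4,5) = 99.
Row 5 needs 635; the known cells sum to 550, so (5,4) = 85.
Column 2 must total 635; the given cells sum to 445, so (3,2) = 190.
Column 4 needs 635; the known cells sum to 571, so (3,4) = 64.
Column 5: 120 + 43 + 99 + 197 + ? = 635, so (3,5) = 176.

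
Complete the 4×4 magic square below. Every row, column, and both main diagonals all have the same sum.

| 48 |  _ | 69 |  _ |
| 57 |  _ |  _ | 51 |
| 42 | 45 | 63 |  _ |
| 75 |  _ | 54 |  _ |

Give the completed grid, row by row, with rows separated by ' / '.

48 39 69 66 / 57 78 36 51 / 42 45 63 72 / 75 60 54 33

Column 1 is already complete: 48 + 57 + 42 + 75 = 222, so that is the magic constant.
The remaining cell in row 3 is (3,4) = 222 − 150 = 72.
Column 3 must total 222; the given cells sum to 186, so (2,3) = 36.
Anti-diagonal needs 222; the known cells sum to 156, so (1,4) = 66.
The remaining cell in row 1 is (1,2) = 222 − 183 = 39.
Row 2 must total 222; the given cells sum to 144, so (2,2) = 78.
Column 2 needs 222; the known cells sum to 162, so (4,2) = 60.
Using column 4: 66 + 51 + 72 + ? → (4,4) = 222 − 189 = 33.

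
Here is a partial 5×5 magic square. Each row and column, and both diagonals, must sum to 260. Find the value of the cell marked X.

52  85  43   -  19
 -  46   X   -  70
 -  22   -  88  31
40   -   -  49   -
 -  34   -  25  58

Using row 1: 52 + 85 + 43 + 19 + ? → (1,4) = 260 − 199 = 61.
Column 2: 85 + 46 + 22 + 34 + ? = 260, so (4,2) = 73.
From column 4, 260 − (61 + 88 + 49 + 25) gives (2,4) = 37.
Column 5 needs 260; the known cells sum to 178, so (4,5) = 82.
Main diagonal: 52 + 46 + 49 + 58 + ? = 260, so (3,3) = 55.
Using anti-diagonal: 19 + 37 + 55 + 73 + ? → (5,1) = 260 − 184 = 76.
Row 3: 22 + 55 + 88 + 31 + ? = 260, so (3,1) = 64.
Using row 4: 40 + 73 + 49 + 82 + ? → (4,3) = 260 − 244 = 16.
Using row 5: 76 + 34 + 25 + 58 + ? → (5,3) = 260 − 193 = 67.
Column 1 needs 260; the known cells sum to 232, so (2,1) = 28.
Using column 3: 43 + 55 + 16 + 67 + ? → (2,3) = 260 − 181 = 79.

79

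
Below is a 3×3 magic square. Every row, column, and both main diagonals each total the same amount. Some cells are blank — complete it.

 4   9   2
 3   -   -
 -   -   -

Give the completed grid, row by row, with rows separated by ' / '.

Row 1 is already complete: 4 + 9 + 2 = 15, so that is the magic constant.
Column 1 needs 15; the known cells sum to 7, so (3,1) = 8.
Anti-diagonal needs 15; the known cells sum to 10, so (2,2) = 5.
Row 2 needs 15; the known cells sum to 8, so (2,3) = 7.
Column 2 must total 15; the given cells sum to 14, so (3,2) = 1.
Column 3 needs 15; the known cells sum to 9, so (3,3) = 6.

4 9 2 / 3 5 7 / 8 1 6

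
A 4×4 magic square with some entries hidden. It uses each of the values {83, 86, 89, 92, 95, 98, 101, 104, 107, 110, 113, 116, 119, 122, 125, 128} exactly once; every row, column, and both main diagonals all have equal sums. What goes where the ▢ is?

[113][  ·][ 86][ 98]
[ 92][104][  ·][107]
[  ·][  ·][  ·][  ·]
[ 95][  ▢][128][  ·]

83

The 16 entries sum to 1688, so each line sums to 1688/4 = 422.
Row 1: 113 + 86 + 98 + ? = 422, so (1,2) = 125.
From row 2, 422 − (92 + 104 + 107) gives (2,3) = 119.
Using column 1: 113 + 92 + 95 + ? → (3,1) = 422 − 300 = 122.
Column 3 must total 422; the given cells sum to 333, so (3,3) = 89.
The remaining cell in main diagonal is (4,4) = 422 − 306 = 116.
Anti-diagonal needs 422; the known cells sum to 312, so (3,2) = 110.
Row 3 must total 422; the given cells sum to 321, so (3,4) = 101.
Row 4 needs 422; the known cells sum to 339, so (4,2) = 83.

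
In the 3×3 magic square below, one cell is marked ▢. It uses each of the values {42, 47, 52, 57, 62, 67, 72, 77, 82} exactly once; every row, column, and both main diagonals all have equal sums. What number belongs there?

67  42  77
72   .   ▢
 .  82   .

52

The 9 entries sum to 558, so each line sums to 558/3 = 186.
Column 1 must total 186; the given cells sum to 139, so (3,1) = 47.
Column 2 needs 186; the known cells sum to 124, so (2,2) = 62.
Main diagonal must total 186; the given cells sum to 129, so (3,3) = 57.
Row 2 must total 186; the given cells sum to 134, so (2,3) = 52.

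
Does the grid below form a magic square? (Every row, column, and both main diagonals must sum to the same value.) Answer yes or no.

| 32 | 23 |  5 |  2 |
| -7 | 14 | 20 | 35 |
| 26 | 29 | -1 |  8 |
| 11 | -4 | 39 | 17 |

No — column 3 sums to 63 but column 2 sums to 62.

Row 1: 32 + 23 + 5 + 2 = 62.
Row 2: -7 + 14 + 20 + 35 = 62.
Row 3: 26 + 29 + (-1) + 8 = 62.
Row 4: 11 + (-4) + 39 + 17 = 63.
Column 1: 32 + (-7) + 26 + 11 = 62.
Column 2: 23 + 14 + 29 + (-4) = 62.
Column 3: 5 + 20 + (-1) + 39 = 63.
Column 4: 2 + 35 + 8 + 17 = 62.
Main diagonal: 32 + 14 + (-1) + 17 = 62.
Anti-diagonal: 2 + 20 + 29 + 11 = 62.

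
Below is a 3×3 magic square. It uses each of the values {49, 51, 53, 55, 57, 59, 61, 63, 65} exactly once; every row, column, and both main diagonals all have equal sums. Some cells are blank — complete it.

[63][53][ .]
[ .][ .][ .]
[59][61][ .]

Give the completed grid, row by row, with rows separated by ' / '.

The 9 entries sum to 513, so each line sums to 513/3 = 171.
Row 1: 63 + 53 + ? = 171, so (1,3) = 55.
Row 3 needs 171; the known cells sum to 120, so (3,3) = 51.
Column 1: 63 + 59 + ? = 171, so (2,1) = 49.
Using column 2: 53 + 61 + ? → (2,2) = 171 − 114 = 57.
Column 3 needs 171; the known cells sum to 106, so (2,3) = 65.

63 53 55 / 49 57 65 / 59 61 51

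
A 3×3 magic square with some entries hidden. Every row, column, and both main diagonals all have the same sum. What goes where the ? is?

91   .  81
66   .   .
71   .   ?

Column 1 is complete and sums to 228; that is the magic constant.
Row 1 needs 228; the known cells sum to 172, so (1,2) = 56.
Anti-diagonal must total 228; the given cells sum to 152, so (2,2) = 76.
The remaining cell in row 2 is (2,3) = 228 − 142 = 86.
The remaining cell in column 2 is (3,2) = 228 − 132 = 96.
Column 3: 81 + 86 + ? = 228, so (3,3) = 61.

61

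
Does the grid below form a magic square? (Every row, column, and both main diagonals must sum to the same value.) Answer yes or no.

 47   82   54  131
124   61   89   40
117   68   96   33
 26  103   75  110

Yes

Row 1: 47 + 82 + 54 + 131 = 314.
Row 2: 124 + 61 + 89 + 40 = 314.
Row 3: 117 + 68 + 96 + 33 = 314.
Row 4: 26 + 103 + 75 + 110 = 314.
Column 1: 47 + 124 + 117 + 26 = 314.
Column 2: 82 + 61 + 68 + 103 = 314.
Column 3: 54 + 89 + 96 + 75 = 314.
Column 4: 131 + 40 + 33 + 110 = 314.
Main diagonal: 47 + 61 + 96 + 110 = 314.
Anti-diagonal: 131 + 89 + 68 + 26 = 314.
All lines sum to 314.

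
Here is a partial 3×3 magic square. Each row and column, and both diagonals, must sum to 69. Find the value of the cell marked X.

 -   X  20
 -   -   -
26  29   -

17

Row 3 must total 69; the given cells sum to 55, so (3,3) = 14.
From column 3, 69 − (20 + 14) gives (2,3) = 35.
Anti-diagonal needs 69; the known cells sum to 46, so (2,2) = 23.
The remaining cell in row 2 is (2,1) = 69 − 58 = 11.
Using column 1: 11 + 26 + ? → (1,1) = 69 − 37 = 32.
Column 2 needs 69; the known cells sum to 52, so (1,2) = 17.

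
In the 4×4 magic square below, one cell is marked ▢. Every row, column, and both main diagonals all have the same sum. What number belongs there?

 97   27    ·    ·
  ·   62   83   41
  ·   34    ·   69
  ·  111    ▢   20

90

Column 2 is complete and sums to 234; that is the magic constant.
Row 2: 62 + 83 + 41 + ? = 234, so (2,1) = 48.
Column 4 needs 234; the known cells sum to 130, so (1,4) = 104.
The remaining cell in main diagonal is (3,3) = 234 − 179 = 55.
From anti-diagonal, 234 − (104 + 83 + 34) gives (4,1) = 13.
From row 1, 234 − (97 + 27 + 104) gives (1,3) = 6.
Row 3 needs 234; the known cells sum to 158, so (3,1) = 76.
Row 4: 13 + 111 + 20 + ? = 234, so (4,3) = 90.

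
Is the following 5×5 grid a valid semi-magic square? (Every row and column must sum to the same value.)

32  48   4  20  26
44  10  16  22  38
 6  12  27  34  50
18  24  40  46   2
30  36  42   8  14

No — row 5 sums to 130 but column 3 sums to 129.

Row 1: 32 + 48 + 4 + 20 + 26 = 130.
Row 2: 44 + 10 + 16 + 22 + 38 = 130.
Row 3: 6 + 12 + 27 + 34 + 50 = 129.
Row 4: 18 + 24 + 40 + 46 + 2 = 130.
Row 5: 30 + 36 + 42 + 8 + 14 = 130.
Column 1: 32 + 44 + 6 + 18 + 30 = 130.
Column 2: 48 + 10 + 12 + 24 + 36 = 130.
Column 3: 4 + 16 + 27 + 40 + 42 = 129.
Column 4: 20 + 22 + 34 + 46 + 8 = 130.
Column 5: 26 + 38 + 50 + 2 + 14 = 130.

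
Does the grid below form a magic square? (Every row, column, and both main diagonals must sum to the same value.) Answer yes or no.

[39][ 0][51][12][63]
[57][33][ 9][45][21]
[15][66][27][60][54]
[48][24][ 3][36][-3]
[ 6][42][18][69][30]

No — column 2 sums to 165 but column 3 sums to 108.

Row 1: 39 + 0 + 51 + 12 + 63 = 165.
Row 2: 57 + 33 + 9 + 45 + 21 = 165.
Row 3: 15 + 66 + 27 + 60 + 54 = 222.
Row 4: 48 + 24 + 3 + 36 + (-3) = 108.
Row 5: 6 + 42 + 18 + 69 + 30 = 165.
Column 1: 39 + 57 + 15 + 48 + 6 = 165.
Column 2: 0 + 33 + 66 + 24 + 42 = 165.
Column 3: 51 + 9 + 27 + 3 + 18 = 108.
Column 4: 12 + 45 + 60 + 36 + 69 = 222.
Column 5: 63 + 21 + 54 + (-3) + 30 = 165.
Main diagonal: 39 + 33 + 27 + 36 + 30 = 165.
Anti-diagonal: 63 + 45 + 27 + 24 + 6 = 165.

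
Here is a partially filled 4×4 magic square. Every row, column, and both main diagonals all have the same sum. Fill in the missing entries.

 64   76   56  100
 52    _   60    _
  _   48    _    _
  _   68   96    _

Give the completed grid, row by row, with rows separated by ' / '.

64 76 56 100 / 52 104 60 80 / 92 48 84 72 / 88 68 96 44

Row 1 is already complete: 64 + 76 + 56 + 100 = 296, so that is the magic constant.
Column 2: 76 + 48 + 68 + ? = 296, so (2,2) = 104.
Column 3 needs 296; the known cells sum to 212, so (3,3) = 84.
Main diagonal: 64 + 104 + 84 + ? = 296, so (4,4) = 44.
Anti-diagonal: 100 + 60 + 48 + ? = 296, so (4,1) = 88.
Using row 2: 52 + 104 + 60 + ? → (2,4) = 296 − 216 = 80.
Column 1 must total 296; the given cells sum to 204, so (3,1) = 92.
Column 4 must total 296; the given cells sum to 224, so (3,4) = 72.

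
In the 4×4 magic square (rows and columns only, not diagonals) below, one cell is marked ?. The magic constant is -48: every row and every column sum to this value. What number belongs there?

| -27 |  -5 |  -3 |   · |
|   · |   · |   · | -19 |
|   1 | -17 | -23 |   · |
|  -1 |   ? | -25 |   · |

-15

Using row 1: -27 + (-5) + (-3) + ? → (1,4) = -48 − (-35) = -13.
Row 3 must total -48; the given cells sum to -39, so (3,4) = -9.
Column 1 must total -48; the given cells sum to -27, so (2,1) = -21.
Column 3: -3 + (-23) + (-25) + ? = -48, so (2,3) = 3.
From column 4, -48 − (-13 + (-19) + (-9)) gives (4,4) = -7.
Using row 2: -21 + 3 + (-19) + ? → (2,2) = -48 − (-37) = -11.
Row 4 needs -48; the known cells sum to -33, so (4,2) = -15.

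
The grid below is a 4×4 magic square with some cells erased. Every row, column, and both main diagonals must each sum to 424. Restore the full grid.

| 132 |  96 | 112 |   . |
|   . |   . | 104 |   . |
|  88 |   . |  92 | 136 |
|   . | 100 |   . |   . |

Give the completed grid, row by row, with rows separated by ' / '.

Row 1 must total 424; the given cells sum to 340, so (1,4) = 84.
Row 3: 88 + 92 + 136 + ? = 424, so (3,2) = 108.
Column 2 must total 424; the given cells sum to 304, so (2,2) = 120.
Column 3: 112 + 104 + 92 + ? = 424, so (4,3) = 116.
Using main diagonal: 132 + 120 + 92 + ? → (4,4) = 424 − 344 = 80.
Anti-diagonal: 84 + 104 + 108 + ? = 424, so (4,1) = 128.
Column 1 must total 424; the given cells sum to 348, so (2,1) = 76.
Using column 4: 84 + 136 + 80 + ? → (2,4) = 424 − 300 = 124.

132 96 112 84 / 76 120 104 124 / 88 108 92 136 / 128 100 116 80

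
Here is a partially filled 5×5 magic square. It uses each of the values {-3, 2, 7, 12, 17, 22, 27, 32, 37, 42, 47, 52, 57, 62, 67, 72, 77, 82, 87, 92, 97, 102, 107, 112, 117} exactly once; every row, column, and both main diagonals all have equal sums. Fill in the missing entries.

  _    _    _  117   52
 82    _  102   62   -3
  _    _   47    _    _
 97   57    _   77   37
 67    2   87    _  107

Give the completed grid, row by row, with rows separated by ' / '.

The 25 entries sum to 1425, so each line sums to 1425/5 = 285.
Row 2: 82 + 102 + 62 + (-3) + ? = 285, so (2,2) = 42.
Row 4: 97 + 57 + 77 + 37 + ? = 285, so (4,3) = 17.
Row 5 must total 285; the given cells sum to 263, so (5,4) = 22.
Column 3 must total 285; the given cells sum to 253, so (1,3) = 32.
Column 4: 117 + 62 + 77 + 22 + ? = 285, so (3,4) = 7.
Column 5: 52 + (-3) + 37 + 107 + ? = 285, so (3,5) = 92.
Main diagonal must total 285; the given cells sum to 273, so (1,1) = 12.
The remaining cell in row 1 is (1,2) = 285 − 213 = 72.
The remaining cell in column 1 is (3,1) = 285 − 258 = 27.
The remaining cell in column 2 is (3,2) = 285 − 173 = 112.

12 72 32 117 52 / 82 42 102 62 -3 / 27 112 47 7 92 / 97 57 17 77 37 / 67 2 87 22 107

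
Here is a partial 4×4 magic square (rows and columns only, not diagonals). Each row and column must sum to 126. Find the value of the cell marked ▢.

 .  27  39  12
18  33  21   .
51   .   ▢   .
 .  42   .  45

Row 1: 27 + 39 + 12 + ? = 126, so (1,1) = 48.
Row 2 must total 126; the given cells sum to 72, so (2,4) = 54.
Using column 1: 48 + 18 + 51 + ? → (4,1) = 126 − 117 = 9.
The remaining cell in column 2 is (3,2) = 126 − 102 = 24.
Using column 4: 12 + 54 + 45 + ? → (3,4) = 126 − 111 = 15.
The remaining cell in row 3 is (3,3) = 126 − 90 = 36.

36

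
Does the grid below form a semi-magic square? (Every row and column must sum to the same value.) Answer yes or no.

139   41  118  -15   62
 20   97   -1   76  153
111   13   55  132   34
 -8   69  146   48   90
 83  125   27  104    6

Row 1: 139 + 41 + 118 + (-15) + 62 = 345.
Row 2: 20 + 97 + (-1) + 76 + 153 = 345.
Row 3: 111 + 13 + 55 + 132 + 34 = 345.
Row 4: -8 + 69 + 146 + 48 + 90 = 345.
Row 5: 83 + 125 + 27 + 104 + 6 = 345.
Column 1: 139 + 20 + 111 + (-8) + 83 = 345.
Column 2: 41 + 97 + 13 + 69 + 125 = 345.
Column 3: 118 + (-1) + 55 + 146 + 27 = 345.
Column 4: -15 + 76 + 132 + 48 + 104 = 345.
Column 5: 62 + 153 + 34 + 90 + 6 = 345.
All lines sum to 345.

Yes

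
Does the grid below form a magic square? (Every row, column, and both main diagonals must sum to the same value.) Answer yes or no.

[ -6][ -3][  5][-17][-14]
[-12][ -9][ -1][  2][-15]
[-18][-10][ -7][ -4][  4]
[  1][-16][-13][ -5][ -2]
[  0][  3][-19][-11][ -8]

Yes

Row 1: -6 + (-3) + 5 + (-17) + (-14) = -35.
Row 2: -12 + (-9) + (-1) + 2 + (-15) = -35.
Row 3: -18 + (-10) + (-7) + (-4) + 4 = -35.
Row 4: 1 + (-16) + (-13) + (-5) + (-2) = -35.
Row 5: 0 + 3 + (-19) + (-11) + (-8) = -35.
Column 1: -6 + (-12) + (-18) + 1 + 0 = -35.
Column 2: -3 + (-9) + (-10) + (-16) + 3 = -35.
Column 3: 5 + (-1) + (-7) + (-13) + (-19) = -35.
Column 4: -17 + 2 + (-4) + (-5) + (-11) = -35.
Column 5: -14 + (-15) + 4 + (-2) + (-8) = -35.
Main diagonal: -6 + (-9) + (-7) + (-5) + (-8) = -35.
Anti-diagonal: -14 + 2 + (-7) + (-16) + 0 = -35.
All lines sum to -35.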